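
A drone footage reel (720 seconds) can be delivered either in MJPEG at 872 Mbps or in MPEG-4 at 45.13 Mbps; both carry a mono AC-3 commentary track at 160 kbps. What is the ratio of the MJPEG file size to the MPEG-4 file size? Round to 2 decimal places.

Audio: 160 kbps = 0.160 Mbps.
MJPEG: 872.160 Mbps × 720 s = 627955.2 Mb = 78.494 GB.
MPEG-4: 45.290 Mbps × 720 s = 32608.8 Mb = 4.076 GB.
Ratio: 78.494 / 4.076 = 19.257.

19.26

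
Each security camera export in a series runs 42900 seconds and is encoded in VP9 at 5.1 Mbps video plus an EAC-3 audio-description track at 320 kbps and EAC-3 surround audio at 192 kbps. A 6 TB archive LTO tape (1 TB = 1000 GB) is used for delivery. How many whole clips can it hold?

Audio total: 320 + 192 = 512 kbps = 0.512 Mbps.
Total bitrate: 5.612 Mbps.
Per item: 5.612 Mbps × 42900 s = 240,755 Mb = 30,094 MB.
Capacity: 6 TB = 48,000,000 Mb; 199.37 items → 199 complete.

199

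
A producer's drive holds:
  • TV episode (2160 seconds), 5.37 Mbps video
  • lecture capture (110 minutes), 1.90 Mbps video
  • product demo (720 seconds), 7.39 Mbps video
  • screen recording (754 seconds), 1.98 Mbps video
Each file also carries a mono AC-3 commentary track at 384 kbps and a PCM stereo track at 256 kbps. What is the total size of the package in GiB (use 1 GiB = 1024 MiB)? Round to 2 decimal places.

Audio total: 384 + 256 = 640 kbps = 0.640 Mbps.
TV episode: 6.010 Mbps × 2160 s = 12981.6 Mb
lecture capture: 2.540 Mbps × 6600 s = 16764.0 Mb
product demo: 8.030 Mbps × 720 s = 5781.6 Mb
screen recording: 2.620 Mbps × 754 s = 1975.5 Mb
Total: 37502.7 Mb = 4687.8 MB.
= 4.366 GiB.

4.37 GiB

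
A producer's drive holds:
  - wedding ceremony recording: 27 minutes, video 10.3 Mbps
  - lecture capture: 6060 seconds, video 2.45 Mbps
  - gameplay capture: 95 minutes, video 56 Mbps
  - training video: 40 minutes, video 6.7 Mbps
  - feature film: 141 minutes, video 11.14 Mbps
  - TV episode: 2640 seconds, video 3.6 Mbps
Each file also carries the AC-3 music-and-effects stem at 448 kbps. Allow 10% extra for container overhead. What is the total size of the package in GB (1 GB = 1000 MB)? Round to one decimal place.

Audio: 448 kbps = 0.448 Mbps.
wedding ceremony recording: 10.748 Mbps × 1620 s × 1.10 = 19152.9 Mb
lecture capture: 2.898 Mbps × 6060 s × 1.10 = 19318.1 Mb
gameplay capture: 56.448 Mbps × 5700 s × 1.10 = 353929.0 Mb
training video: 7.148 Mbps × 2400 s × 1.10 = 18870.7 Mb
feature film: 11.588 Mbps × 8460 s × 1.10 = 107837.9 Mb
TV episode: 4.048 Mbps × 2640 s × 1.10 = 11755.4 Mb
Total: 530864.0 Mb = 66358.0 MB.
= 66.36 GB.

66.4 GB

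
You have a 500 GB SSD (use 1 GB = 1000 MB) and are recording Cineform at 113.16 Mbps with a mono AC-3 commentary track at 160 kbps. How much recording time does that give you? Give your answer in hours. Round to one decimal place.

Audio: 160 kbps = 0.160 Mbps.
Total bitrate: 113.16 + 0.160 = 113.320 Mbps.
Capacity: 500 GB = 4,000,000 Mb.
Recording time: 4,000,000 / 113.320 = 35,298 s ≈ 9.81 hours.

9.8 hours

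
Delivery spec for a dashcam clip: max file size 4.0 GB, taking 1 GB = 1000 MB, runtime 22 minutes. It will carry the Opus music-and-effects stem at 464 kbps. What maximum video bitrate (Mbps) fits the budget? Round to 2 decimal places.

23.78 Mbps

Budget: 4.0 GB = 32000.0 Mb.
22 min = 1320 s
Total bitrate budget: 32000.0 Mb / 1320 s = 24.242 Mbps.
Audio: 464 kbps = 0.464 Mbps.
Video: 24.242 − 0.464 = 23.778 Mbps.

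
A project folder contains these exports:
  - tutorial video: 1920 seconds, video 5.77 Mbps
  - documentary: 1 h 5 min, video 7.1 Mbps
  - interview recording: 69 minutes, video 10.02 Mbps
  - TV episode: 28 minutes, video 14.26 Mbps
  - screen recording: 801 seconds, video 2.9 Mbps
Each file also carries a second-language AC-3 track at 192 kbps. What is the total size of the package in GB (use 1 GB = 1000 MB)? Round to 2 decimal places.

Audio: 192 kbps = 0.192 Mbps.
tutorial video: 5.962 Mbps × 1920 s = 11447.0 Mb
documentary: 7.292 Mbps × 3900 s = 28438.8 Mb
interview recording: 10.212 Mbps × 4140 s = 42277.7 Mb
TV episode: 14.452 Mbps × 1680 s = 24279.4 Mb
screen recording: 3.092 Mbps × 801 s = 2476.7 Mb
Total: 108919.6 Mb = 13614.9 MB.
= 13.61 GB.

13.61 GB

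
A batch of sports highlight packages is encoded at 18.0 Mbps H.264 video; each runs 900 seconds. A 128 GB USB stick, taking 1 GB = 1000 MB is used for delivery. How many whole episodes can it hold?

63

Per item: 18.000 Mbps × 900 s = 16,200 Mb = 2,025 MB.
Capacity: 128 GB = 1,024,000 Mb; 63.21 items → 63 complete.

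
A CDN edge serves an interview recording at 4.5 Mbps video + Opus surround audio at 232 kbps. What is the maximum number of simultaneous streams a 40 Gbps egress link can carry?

Audio: 232 kbps = 0.232 Mbps.
Per-viewer media rate: 4.732 Mbps.
40 Gbps = 40,000 Mbps; 40,000 / 4.732 = 8453.09 → 8453 viewers.

8453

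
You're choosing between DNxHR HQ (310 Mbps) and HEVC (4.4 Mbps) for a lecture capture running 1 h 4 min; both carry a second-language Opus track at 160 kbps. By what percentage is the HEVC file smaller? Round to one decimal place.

98.5%

1 h 4 min = 64 min = 3840 s
Audio: 160 kbps = 0.160 Mbps.
DNxHR HQ: 310.160 Mbps × 3840 s = 1191014.4 Mb = 148.877 GB.
HEVC: 4.560 Mbps × 3840 s = 17510.4 Mb = 2.189 GB.
Reduction: (1 − 2.189/148.877) × 100 = 98.53%.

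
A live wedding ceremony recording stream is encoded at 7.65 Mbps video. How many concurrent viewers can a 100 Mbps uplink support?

100 Mbps = 100.0 Mbps; 100.0 / 7.650 = 13.07 → 13 viewers.

13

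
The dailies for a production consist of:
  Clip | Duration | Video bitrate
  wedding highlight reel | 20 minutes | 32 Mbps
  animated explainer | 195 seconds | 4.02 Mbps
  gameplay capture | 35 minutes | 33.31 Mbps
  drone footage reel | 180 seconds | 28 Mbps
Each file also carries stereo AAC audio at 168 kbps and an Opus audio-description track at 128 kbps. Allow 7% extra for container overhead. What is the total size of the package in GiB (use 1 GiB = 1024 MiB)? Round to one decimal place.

14.4 GiB

Audio total: 168 + 128 = 296 kbps = 0.296 Mbps.
wedding highlight reel: 32.296 Mbps × 1200 s × 1.07 = 41468.1 Mb
animated explainer: 4.316 Mbps × 195 s × 1.07 = 900.5 Mb
gameplay capture: 33.606 Mbps × 2100 s × 1.07 = 75512.7 Mb
drone footage reel: 28.296 Mbps × 180 s × 1.07 = 5449.8 Mb
Total: 123331.1 Mb = 15416.4 MB.
= 14.36 GiB.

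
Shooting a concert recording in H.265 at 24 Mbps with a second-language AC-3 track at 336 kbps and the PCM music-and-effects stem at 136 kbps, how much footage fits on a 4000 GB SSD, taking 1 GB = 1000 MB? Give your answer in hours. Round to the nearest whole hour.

Audio total: 336 + 136 = 472 kbps = 0.472 Mbps.
Total bitrate: 24 + 0.472 = 24.472 Mbps.
Capacity: 4000 GB = 32,000,000 Mb.
Recording time: 32,000,000 / 24.472 = 1,307,617 s ≈ 363 hours.

363 hours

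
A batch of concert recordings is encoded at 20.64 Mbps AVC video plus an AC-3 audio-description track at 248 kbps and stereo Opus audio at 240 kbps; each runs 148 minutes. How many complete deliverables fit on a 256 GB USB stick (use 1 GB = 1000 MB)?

10

148 min = 8880 s
Audio total: 248 + 240 = 488 kbps = 0.488 Mbps.
Total bitrate: 21.128 Mbps.
Per item: 21.128 Mbps × 8880 s = 187,617 Mb = 23,452 MB.
Capacity: 256 GB = 2,048,000 Mb; 10.92 items → 10 complete.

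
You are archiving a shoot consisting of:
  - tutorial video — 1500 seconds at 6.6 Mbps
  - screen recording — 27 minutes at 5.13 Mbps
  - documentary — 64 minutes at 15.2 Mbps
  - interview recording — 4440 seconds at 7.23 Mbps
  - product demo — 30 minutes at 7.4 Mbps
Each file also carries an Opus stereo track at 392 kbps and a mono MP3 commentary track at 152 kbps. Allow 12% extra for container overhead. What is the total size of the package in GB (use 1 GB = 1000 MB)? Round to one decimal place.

Audio total: 392 + 152 = 544 kbps = 0.544 Mbps.
tutorial video: 7.144 Mbps × 1500 s × 1.12 = 12001.9 Mb
screen recording: 5.674 Mbps × 1620 s × 1.12 = 10294.9 Mb
documentary: 15.744 Mbps × 3840 s × 1.12 = 67711.8 Mb
interview recording: 7.774 Mbps × 4440 s × 1.12 = 38658.5 Mb
product demo: 7.944 Mbps × 1800 s × 1.12 = 16015.1 Mb
Total: 144682.3 Mb = 18085.3 MB.
= 18.09 GB.

18.1 GB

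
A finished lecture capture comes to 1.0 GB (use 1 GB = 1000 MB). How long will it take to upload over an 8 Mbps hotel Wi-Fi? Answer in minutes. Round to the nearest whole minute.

17 minutes

File: 1.0 GB = 8000.0 Mb.
At 8 Mbps: 8000.0 / 8 = 1000.0 s ≈ 16.7 minutes.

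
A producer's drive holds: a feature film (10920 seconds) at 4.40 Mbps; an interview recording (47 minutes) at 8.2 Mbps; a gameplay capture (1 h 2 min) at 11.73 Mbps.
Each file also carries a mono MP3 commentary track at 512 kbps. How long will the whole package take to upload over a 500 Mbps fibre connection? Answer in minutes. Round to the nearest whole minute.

4 minutes

Audio: 512 kbps = 0.512 Mbps.
feature film: 4.912 Mbps × 10920 s = 53639.0 Mb
interview recording: 8.712 Mbps × 2820 s = 24567.8 Mb
gameplay capture: 12.242 Mbps × 3720 s = 45540.2 Mb
Total: 123747.1 Mb = 15468.4 MB.
At 500 Mbps: 123747.1 / 500 = 247 s ≈ 4.12 minutes.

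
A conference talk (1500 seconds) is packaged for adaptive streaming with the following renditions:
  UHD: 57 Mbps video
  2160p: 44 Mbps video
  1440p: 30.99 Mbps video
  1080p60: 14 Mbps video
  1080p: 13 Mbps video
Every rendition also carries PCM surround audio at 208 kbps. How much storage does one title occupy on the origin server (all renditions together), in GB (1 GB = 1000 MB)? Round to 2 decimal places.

Audio: 208 kbps = 0.208 Mbps.
Sum of rendition bitrates: (57+0.208) + (44+0.208) + (30.99+0.208) + (14+0.208) + (13+0.208) = 160.030 Mbps.
× 1500 s = 240,045 Mb = 30,006 MB = 30.01 GB.

30.01 GB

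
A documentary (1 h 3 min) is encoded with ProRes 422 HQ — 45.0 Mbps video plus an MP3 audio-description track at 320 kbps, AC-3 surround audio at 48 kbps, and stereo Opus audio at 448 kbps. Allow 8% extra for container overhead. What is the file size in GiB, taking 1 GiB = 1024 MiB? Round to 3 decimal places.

21.774 GiB

1 h 3 min = 63 min = 3780 s
Audio total: 320 + 48 + 448 = 816 kbps = 0.816 Mbps.
Total bitrate: 45.0 + 0.816 = 45.816 Mbps.
Stream data: 45.816 Mbps × 3780 s = 173184.5 Mb.
With 8% container overhead: ×1.08.
187,039 Mb = 23,379,904,800 bytes ÷ 1,073,741,824 = 21.77 GiB.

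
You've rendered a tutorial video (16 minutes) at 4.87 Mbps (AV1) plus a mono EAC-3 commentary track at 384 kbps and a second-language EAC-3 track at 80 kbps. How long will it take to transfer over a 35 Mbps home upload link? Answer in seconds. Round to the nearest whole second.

16 min = 960 s
Audio total: 384 + 80 = 464 kbps = 0.464 Mbps.
Total bitrate: 5.334 Mbps.
File: 5.334 Mbps × 960 s = 5120.6 Mb.
At 35 Mbps: 5120.6 / 35 = 146.3 s ≈ 146 seconds.

146 seconds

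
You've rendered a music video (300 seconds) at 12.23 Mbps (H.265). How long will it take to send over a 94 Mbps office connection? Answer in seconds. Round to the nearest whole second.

File: 12.230 Mbps × 300 s = 3669.0 Mb.
At 94 Mbps: 3669.0 / 94 = 39.0 s ≈ 39 seconds.

39 seconds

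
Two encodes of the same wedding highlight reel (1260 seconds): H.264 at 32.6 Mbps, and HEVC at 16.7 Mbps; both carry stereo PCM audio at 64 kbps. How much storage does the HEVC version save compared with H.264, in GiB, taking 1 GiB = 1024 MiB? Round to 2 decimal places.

Audio: 64 kbps = 0.064 Mbps.
H.264: 32.664 Mbps × 1260 s = 41156.6 Mb = 4.791 GiB.
HEVC: 16.764 Mbps × 1260 s = 21122.6 Mb = 2.459 GiB.
Saving: 4.791 − 2.459 = 2.332 GiB.

2.33 GiB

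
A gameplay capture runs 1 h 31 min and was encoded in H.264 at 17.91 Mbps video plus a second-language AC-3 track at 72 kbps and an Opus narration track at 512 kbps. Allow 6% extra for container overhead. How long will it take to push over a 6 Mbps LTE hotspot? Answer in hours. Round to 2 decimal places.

1 h 31 min = 91 min = 5460 s
Audio total: 72 + 512 = 584 kbps = 0.584 Mbps.
Total bitrate: 18.494 Mbps.
File: 18.494 Mbps × 5460 s = 100977.2 Mb.
With 6% container overhead: ×1.06. → 107035.9 Mb.
At 6 Mbps: 107035.9 / 6 = 17839.3 s ≈ 4.96 hours.

4.96 hours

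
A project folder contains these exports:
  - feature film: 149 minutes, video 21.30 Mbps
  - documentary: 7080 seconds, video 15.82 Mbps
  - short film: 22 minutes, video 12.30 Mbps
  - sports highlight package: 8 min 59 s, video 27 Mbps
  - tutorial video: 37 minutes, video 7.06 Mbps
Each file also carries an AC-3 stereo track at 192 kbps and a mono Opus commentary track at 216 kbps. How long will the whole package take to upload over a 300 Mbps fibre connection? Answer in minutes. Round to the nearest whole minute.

Audio total: 192 + 216 = 408 kbps = 0.408 Mbps.
feature film: 21.708 Mbps × 8940 s = 194069.5 Mb
documentary: 16.228 Mbps × 7080 s = 114894.2 Mb
short film: 12.708 Mbps × 1320 s = 16774.6 Mb
sports highlight package: 27.408 Mbps × 539 s = 14772.9 Mb
tutorial video: 7.468 Mbps × 2220 s = 16579.0 Mb
Total: 357090.2 Mb = 44636.3 MB.
At 300 Mbps: 357090.2 / 300 = 1190 s ≈ 19.8 minutes.

20 minutes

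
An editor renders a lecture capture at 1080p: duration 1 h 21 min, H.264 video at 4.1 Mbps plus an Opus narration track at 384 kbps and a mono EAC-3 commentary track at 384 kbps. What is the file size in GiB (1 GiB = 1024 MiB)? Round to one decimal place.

1 h 21 min = 81 min = 4860 s
Audio total: 384 + 384 = 768 kbps = 0.768 Mbps.
Total bitrate: 4.1 + 0.768 = 4.868 Mbps.
Stream data: 4.868 Mbps × 4860 s = 23658.5 Mb.
23,658 Mb = 2,957,310,000 bytes ÷ 1,073,741,824 = 2.754 GiB.

2.8 GiB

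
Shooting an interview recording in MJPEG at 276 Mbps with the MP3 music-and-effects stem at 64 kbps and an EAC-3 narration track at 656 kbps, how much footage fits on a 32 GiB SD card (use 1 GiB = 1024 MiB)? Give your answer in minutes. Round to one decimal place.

16.6 minutes

Audio total: 64 + 656 = 720 kbps = 0.720 Mbps.
Total bitrate: 276 + 0.720 = 276.720 Mbps.
Capacity: 32 GiB = 274,878 Mb.
Recording time: 274,878 / 276.720 = 993.3 s ≈ 16.6 minutes.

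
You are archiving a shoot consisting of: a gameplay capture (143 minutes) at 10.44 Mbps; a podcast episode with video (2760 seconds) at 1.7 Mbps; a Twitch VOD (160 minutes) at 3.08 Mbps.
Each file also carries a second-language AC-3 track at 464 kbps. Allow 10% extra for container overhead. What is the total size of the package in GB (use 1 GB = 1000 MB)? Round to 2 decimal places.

18.36 GB

Audio: 464 kbps = 0.464 Mbps.
gameplay capture: 10.904 Mbps × 8580 s × 1.10 = 102912.0 Mb
podcast episode with video: 2.164 Mbps × 2760 s × 1.10 = 6569.9 Mb
Twitch VOD: 3.544 Mbps × 9600 s × 1.10 = 37424.6 Mb
Total: 146906.5 Mb = 18363.3 MB.
= 18.36 GB.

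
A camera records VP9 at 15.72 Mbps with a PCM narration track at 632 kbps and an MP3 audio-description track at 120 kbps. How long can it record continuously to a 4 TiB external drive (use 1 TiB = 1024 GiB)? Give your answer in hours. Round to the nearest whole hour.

593 hours

Audio total: 632 + 120 = 752 kbps = 0.752 Mbps.
Total bitrate: 15.72 + 0.752 = 16.472 Mbps.
Capacity: 4 TiB = 35,184,372 Mb.
Recording time: 35,184,372 / 16.472 = 2,136,011 s ≈ 593 hours.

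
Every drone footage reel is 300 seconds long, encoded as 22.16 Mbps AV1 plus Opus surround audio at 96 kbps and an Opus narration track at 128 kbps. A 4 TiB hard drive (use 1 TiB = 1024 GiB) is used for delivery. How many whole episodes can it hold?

Audio total: 96 + 128 = 224 kbps = 0.224 Mbps.
Total bitrate: 22.384 Mbps.
Per item: 22.384 Mbps × 300 s = 6,715 Mb = 839.4 MB.
Capacity: 4 TiB = 35,184,372 Mb; 5239.51 items → 5239 complete.

5239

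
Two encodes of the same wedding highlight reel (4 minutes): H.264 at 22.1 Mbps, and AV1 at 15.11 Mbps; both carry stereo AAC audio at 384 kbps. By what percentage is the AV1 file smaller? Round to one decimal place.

4 min = 240 s
Audio: 384 kbps = 0.384 Mbps.
H.264: 22.484 Mbps × 240 s = 5396.2 Mb = 0.675 GB.
AV1: 15.494 Mbps × 240 s = 3718.6 Mb = 0.465 GB.
Reduction: (1 − 0.465/0.675) × 100 = 31.09%.

31.1%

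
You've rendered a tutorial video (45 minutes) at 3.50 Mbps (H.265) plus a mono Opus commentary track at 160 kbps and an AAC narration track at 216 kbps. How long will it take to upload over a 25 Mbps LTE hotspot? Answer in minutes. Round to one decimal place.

45 min = 2700 s
Audio total: 160 + 216 = 376 kbps = 0.376 Mbps.
Total bitrate: 3.876 Mbps.
File: 3.876 Mbps × 2700 s = 10465.2 Mb.
At 25 Mbps: 10465.2 / 25 = 418.6 s ≈ 6.98 minutes.

7.0 minutes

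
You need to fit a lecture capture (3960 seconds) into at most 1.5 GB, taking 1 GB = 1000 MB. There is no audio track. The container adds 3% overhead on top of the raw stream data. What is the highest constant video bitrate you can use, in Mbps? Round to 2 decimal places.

2.94 Mbps

Budget: 1.5 GB = 12000.0 Mb.
Stream payload after overhead: 12000.0 / 1.03 = 11650.5 Mb.
Total bitrate budget: 11650.5 Mb / 3960 s = 2.942 Mbps.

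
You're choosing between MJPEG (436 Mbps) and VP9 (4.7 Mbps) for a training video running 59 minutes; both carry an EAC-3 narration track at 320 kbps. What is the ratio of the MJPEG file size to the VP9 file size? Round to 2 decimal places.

59 min = 3540 s
Audio: 320 kbps = 0.320 Mbps.
MJPEG: 436.320 Mbps × 3540 s = 1544572.8 Mb = 193.072 GB.
VP9: 5.020 Mbps × 3540 s = 17770.8 Mb = 2.221 GB.
Ratio: 193.072 / 2.221 = 86.916.

86.92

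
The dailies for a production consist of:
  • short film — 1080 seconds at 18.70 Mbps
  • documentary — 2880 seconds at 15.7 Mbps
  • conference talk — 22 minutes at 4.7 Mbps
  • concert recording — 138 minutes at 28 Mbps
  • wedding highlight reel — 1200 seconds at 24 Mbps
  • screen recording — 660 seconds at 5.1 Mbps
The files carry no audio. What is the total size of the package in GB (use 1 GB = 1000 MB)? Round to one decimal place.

short film: 18.700 Mbps × 1080 s = 20196.0 Mb
documentary: 15.700 Mbps × 2880 s = 45216.0 Mb
conference talk: 4.700 Mbps × 1320 s = 6204.0 Mb
concert recording: 28.000 Mbps × 8280 s = 231840.0 Mb
wedding highlight reel: 24.000 Mbps × 1200 s = 28800.0 Mb
screen recording: 5.100 Mbps × 660 s = 3366.0 Mb
Total: 335622.0 Mb = 41952.8 MB.
= 41.95 GB.

42.0 GB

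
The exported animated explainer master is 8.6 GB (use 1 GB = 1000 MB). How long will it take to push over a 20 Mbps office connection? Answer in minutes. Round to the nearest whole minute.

File: 8.6 GB = 68800.0 Mb.
At 20 Mbps: 68800.0 / 20 = 3440.0 s ≈ 57.3 minutes.

57 minutes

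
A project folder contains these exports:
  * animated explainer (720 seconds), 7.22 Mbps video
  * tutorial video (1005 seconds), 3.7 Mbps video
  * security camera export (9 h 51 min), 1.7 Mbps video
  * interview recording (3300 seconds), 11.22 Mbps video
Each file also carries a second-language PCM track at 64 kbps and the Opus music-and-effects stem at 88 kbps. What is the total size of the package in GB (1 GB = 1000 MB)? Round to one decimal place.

14.0 GB

Audio total: 64 + 88 = 152 kbps = 0.152 Mbps.
animated explainer: 7.372 Mbps × 720 s = 5307.8 Mb
tutorial video: 3.852 Mbps × 1005 s = 3871.3 Mb
security camera export: 1.852 Mbps × 35460 s = 65671.9 Mb
interview recording: 11.372 Mbps × 3300 s = 37527.6 Mb
Total: 112378.6 Mb = 14047.3 MB.
= 14.05 GB.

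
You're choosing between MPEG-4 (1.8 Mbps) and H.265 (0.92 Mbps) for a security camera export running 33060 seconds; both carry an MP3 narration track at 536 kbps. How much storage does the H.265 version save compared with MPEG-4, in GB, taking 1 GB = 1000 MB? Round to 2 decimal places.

3.64 GB

Audio: 536 kbps = 0.536 Mbps.
MPEG-4: 2.336 Mbps × 33060 s = 77228.2 Mb = 9.654 GB.
H.265: 1.456 Mbps × 33060 s = 48135.4 Mb = 6.017 GB.
Saving: 9.654 − 6.017 = 3.637 GB.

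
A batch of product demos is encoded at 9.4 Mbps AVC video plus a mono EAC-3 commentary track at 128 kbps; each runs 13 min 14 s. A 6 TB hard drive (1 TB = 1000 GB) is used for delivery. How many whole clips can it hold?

13 min 14 s = 794 s
Audio: 128 kbps = 0.128 Mbps.
Total bitrate: 9.528 Mbps.
Per item: 9.528 Mbps × 794 s = 7,565 Mb = 945.7 MB.
Capacity: 6 TB = 48,000,000 Mb; 6344.82 items → 6344 complete.

6344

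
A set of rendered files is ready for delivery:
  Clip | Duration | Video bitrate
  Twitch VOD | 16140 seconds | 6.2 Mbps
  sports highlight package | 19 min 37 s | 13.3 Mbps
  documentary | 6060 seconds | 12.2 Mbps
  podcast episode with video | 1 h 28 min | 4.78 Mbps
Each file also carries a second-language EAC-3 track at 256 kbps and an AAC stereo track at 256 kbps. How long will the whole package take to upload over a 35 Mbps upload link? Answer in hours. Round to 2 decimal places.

1.82 hours

Audio total: 256 + 256 = 512 kbps = 0.512 Mbps.
Twitch VOD: 6.712 Mbps × 16140 s = 108331.7 Mb
sports highlight package: 13.812 Mbps × 1177 s = 16256.7 Mb
documentary: 12.712 Mbps × 6060 s = 77034.7 Mb
podcast episode with video: 5.292 Mbps × 5280 s = 27941.8 Mb
Total: 229564.9 Mb = 28695.6 MB.
At 35 Mbps: 229564.9 / 35 = 6559 s ≈ 1.82 hours.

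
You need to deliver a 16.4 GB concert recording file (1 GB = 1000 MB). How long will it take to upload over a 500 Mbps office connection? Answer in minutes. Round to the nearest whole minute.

4 minutes

File: 16.4 GB = 131200.0 Mb.
At 500 Mbps: 131200.0 / 500 = 262.4 s ≈ 4.37 minutes.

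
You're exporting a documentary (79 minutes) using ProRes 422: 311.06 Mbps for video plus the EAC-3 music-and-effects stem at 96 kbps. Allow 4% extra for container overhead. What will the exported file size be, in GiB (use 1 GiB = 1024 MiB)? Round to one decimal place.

79 min = 4740 s
Audio: 96 kbps = 0.096 Mbps.
Total bitrate: 311.06 + 0.096 = 311.156 Mbps.
Stream data: 311.156 Mbps × 4740 s = 1474879.4 Mb.
With 4% container overhead: ×1.04.
1,533,875 Mb = 191,734,327,200 bytes ÷ 1,073,741,824 = 178.6 GiB.

178.6 GiB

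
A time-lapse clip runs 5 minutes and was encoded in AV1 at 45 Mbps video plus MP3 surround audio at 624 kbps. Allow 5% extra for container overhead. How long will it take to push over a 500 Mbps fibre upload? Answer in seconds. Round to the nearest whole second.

5 min = 300 s
Audio: 624 kbps = 0.624 Mbps.
Total bitrate: 45.624 Mbps.
File: 45.624 Mbps × 300 s = 13687.2 Mb.
With 5% container overhead: ×1.05. → 14371.6 Mb.
At 500 Mbps: 14371.6 / 500 = 28.7 s ≈ 28.7 seconds.

29 seconds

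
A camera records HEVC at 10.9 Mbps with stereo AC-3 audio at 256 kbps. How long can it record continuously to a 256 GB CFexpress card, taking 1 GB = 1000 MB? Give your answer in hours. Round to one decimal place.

51.0 hours

Audio: 256 kbps = 0.256 Mbps.
Total bitrate: 10.9 + 0.256 = 11.156 Mbps.
Capacity: 256 GB = 2,048,000 Mb.
Recording time: 2,048,000 / 11.156 = 183,578 s ≈ 51.0 hours.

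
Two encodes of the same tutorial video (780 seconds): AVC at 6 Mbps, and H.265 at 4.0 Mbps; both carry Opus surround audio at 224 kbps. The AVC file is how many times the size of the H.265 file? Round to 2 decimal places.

Audio: 224 kbps = 0.224 Mbps.
AVC: 6.224 Mbps × 780 s = 4854.7 Mb = 0.565 GiB.
H.265: 4.224 Mbps × 780 s = 3294.7 Mb = 0.384 GiB.
Ratio: 0.565 / 0.384 = 1.473.

1.47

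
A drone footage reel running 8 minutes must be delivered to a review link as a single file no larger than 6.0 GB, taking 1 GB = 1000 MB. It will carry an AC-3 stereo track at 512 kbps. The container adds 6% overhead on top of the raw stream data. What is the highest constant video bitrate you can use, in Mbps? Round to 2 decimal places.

93.83 Mbps

Budget: 6.0 GB = 48000.0 Mb.
Stream payload after overhead: 48000.0 / 1.06 = 45283.0 Mb.
8 min = 480 s
Total bitrate budget: 45283.0 Mb / 480 s = 94.340 Mbps.
Audio: 512 kbps = 0.512 Mbps.
Video: 94.340 − 0.512 = 93.828 Mbps.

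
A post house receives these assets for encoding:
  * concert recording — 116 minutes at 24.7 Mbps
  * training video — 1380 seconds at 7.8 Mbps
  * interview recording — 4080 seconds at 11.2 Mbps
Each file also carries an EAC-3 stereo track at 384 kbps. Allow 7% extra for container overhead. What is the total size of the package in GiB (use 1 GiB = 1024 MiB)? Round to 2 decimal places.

Audio: 384 kbps = 0.384 Mbps.
concert recording: 25.084 Mbps × 6960 s × 1.07 = 186805.6 Mb
training video: 8.184 Mbps × 1380 s × 1.07 = 12084.5 Mb
interview recording: 11.584 Mbps × 4080 s × 1.07 = 50571.1 Mb
Total: 249461.2 Mb = 31182.6 MB.
= 29.04 GiB.

29.04 GiB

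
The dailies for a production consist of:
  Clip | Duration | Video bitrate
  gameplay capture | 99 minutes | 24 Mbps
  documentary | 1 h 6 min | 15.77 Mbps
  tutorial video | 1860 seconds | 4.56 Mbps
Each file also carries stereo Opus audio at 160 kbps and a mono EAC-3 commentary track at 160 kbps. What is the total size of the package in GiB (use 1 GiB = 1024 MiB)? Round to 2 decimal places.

Audio total: 160 + 160 = 320 kbps = 0.320 Mbps.
gameplay capture: 24.320 Mbps × 5940 s = 144460.8 Mb
documentary: 16.090 Mbps × 3960 s = 63716.4 Mb
tutorial video: 4.880 Mbps × 1860 s = 9076.8 Mb
Total: 217254.0 Mb = 27156.8 MB.
= 25.29 GiB.

25.29 GiB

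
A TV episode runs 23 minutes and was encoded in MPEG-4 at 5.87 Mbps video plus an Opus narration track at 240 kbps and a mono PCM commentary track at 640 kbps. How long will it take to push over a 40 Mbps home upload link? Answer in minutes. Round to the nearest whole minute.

23 min = 1380 s
Audio total: 240 + 640 = 880 kbps = 0.880 Mbps.
Total bitrate: 6.750 Mbps.
File: 6.750 Mbps × 1380 s = 9315.0 Mb.
At 40 Mbps: 9315.0 / 40 = 232.9 s ≈ 3.88 minutes.

4 minutes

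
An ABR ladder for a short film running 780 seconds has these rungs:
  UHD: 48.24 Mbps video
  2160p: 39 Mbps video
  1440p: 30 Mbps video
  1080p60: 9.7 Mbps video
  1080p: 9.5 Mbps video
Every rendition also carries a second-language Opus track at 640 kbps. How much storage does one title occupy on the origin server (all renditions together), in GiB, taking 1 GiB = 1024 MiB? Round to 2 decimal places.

12.68 GiB

Audio: 640 kbps = 0.640 Mbps.
Sum of rendition bitrates: (48.24+0.640) + (39+0.640) + (30+0.640) + (9.7+0.640) + (9.5+0.640) = 139.640 Mbps.
× 780 s = 108,919 Mb = 13,615 MB = 12.68 GiB.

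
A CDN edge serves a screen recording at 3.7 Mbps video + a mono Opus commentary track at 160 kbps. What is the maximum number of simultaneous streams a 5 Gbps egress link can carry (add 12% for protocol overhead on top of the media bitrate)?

Audio: 160 kbps = 0.160 Mbps.
Per-viewer media rate: 3.860 Mbps.
On the wire with 12% overhead: 4.323 Mbps.
5 Gbps = 5,000 Mbps; 5,000 / 4.323 = 1156.55 → 1156 viewers.

1156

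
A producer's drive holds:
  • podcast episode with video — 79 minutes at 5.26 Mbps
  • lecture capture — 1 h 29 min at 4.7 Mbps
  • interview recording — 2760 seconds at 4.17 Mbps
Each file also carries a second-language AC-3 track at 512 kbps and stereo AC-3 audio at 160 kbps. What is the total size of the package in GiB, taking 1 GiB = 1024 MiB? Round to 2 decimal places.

8.17 GiB

Audio total: 512 + 160 = 672 kbps = 0.672 Mbps.
podcast episode with video: 5.932 Mbps × 4740 s = 28117.7 Mb
lecture capture: 5.372 Mbps × 5340 s = 28686.5 Mb
interview recording: 4.842 Mbps × 2760 s = 13363.9 Mb
Total: 70168.1 Mb = 8771.0 MB.
= 8.169 GiB.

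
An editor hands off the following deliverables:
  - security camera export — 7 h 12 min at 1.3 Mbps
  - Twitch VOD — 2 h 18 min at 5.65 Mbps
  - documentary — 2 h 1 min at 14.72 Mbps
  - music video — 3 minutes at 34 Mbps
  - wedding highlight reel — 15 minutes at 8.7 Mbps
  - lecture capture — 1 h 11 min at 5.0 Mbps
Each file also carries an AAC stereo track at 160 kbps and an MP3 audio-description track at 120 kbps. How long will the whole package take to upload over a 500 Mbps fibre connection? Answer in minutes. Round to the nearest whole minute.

Audio total: 160 + 120 = 280 kbps = 0.280 Mbps.
security camera export: 1.580 Mbps × 25920 s = 40953.6 Mb
Twitch VOD: 5.930 Mbps × 8280 s = 49100.4 Mb
documentary: 15.000 Mbps × 7260 s = 108900.0 Mb
music video: 34.280 Mbps × 180 s = 6170.4 Mb
wedding highlight reel: 8.980 Mbps × 900 s = 8082.0 Mb
lecture capture: 5.280 Mbps × 4260 s = 22492.8 Mb
Total: 235699.2 Mb = 29462.4 MB.
At 500 Mbps: 235699.2 / 500 = 471 s ≈ 7.86 minutes.

8 minutes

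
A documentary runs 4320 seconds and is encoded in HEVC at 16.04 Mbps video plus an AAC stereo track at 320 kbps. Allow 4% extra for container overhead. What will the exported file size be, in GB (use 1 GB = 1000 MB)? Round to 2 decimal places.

9.19 GB

Audio: 320 kbps = 0.320 Mbps.
Total bitrate: 16.04 + 0.320 = 16.360 Mbps.
Stream data: 16.360 Mbps × 4320 s = 70675.2 Mb.
With 4% container overhead: ×1.04.
73,502 Mb ÷ 8 = 9,188 MB → 9.188 GB.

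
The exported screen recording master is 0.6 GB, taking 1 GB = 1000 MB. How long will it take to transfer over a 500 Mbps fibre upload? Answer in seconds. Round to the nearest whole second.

10 seconds

File: 0.6 GB = 4800.0 Mb.
At 500 Mbps: 4800.0 / 500 = 9.6 s ≈ 9.6 seconds.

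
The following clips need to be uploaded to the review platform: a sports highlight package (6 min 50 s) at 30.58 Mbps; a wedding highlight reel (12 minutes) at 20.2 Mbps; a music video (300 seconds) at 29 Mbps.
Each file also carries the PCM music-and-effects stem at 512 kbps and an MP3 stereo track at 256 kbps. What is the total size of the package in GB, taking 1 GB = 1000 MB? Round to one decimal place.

Audio total: 512 + 256 = 768 kbps = 0.768 Mbps.
sports highlight package: 31.348 Mbps × 410 s = 12852.7 Mb
wedding highlight reel: 20.968 Mbps × 720 s = 15097.0 Mb
music video: 29.768 Mbps × 300 s = 8930.4 Mb
Total: 36880.0 Mb = 4610.0 MB.
= 4.610 GB.

4.6 GB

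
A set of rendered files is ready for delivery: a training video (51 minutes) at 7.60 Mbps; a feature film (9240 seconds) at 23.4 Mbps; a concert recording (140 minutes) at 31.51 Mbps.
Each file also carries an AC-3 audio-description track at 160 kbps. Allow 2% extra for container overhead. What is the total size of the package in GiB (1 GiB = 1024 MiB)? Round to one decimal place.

60.3 GiB

Audio: 160 kbps = 0.160 Mbps.
training video: 7.760 Mbps × 3060 s × 1.02 = 24220.5 Mb
feature film: 23.560 Mbps × 9240 s × 1.02 = 222048.3 Mb
concert recording: 31.670 Mbps × 8400 s × 1.02 = 271348.6 Mb
Total: 517617.4 Mb = 64702.2 MB.
= 60.26 GiB.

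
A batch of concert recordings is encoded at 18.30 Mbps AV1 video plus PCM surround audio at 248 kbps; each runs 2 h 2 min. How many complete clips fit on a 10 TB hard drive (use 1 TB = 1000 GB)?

589

2 h 2 min = 122 min = 7320 s
Audio: 248 kbps = 0.248 Mbps.
Total bitrate: 18.548 Mbps.
Per item: 18.548 Mbps × 7320 s = 135,771 Mb = 16,971 MB.
Capacity: 10 TB = 80,000,000 Mb; 589.23 items → 589 complete.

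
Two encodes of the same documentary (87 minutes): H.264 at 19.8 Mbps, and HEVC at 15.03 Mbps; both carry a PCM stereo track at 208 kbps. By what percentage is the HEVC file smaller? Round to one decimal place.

23.8%

87 min = 5220 s
Audio: 208 kbps = 0.208 Mbps.
H.264: 20.008 Mbps × 5220 s = 104441.8 Mb = 13.055 GB.
HEVC: 15.238 Mbps × 5220 s = 79542.4 Mb = 9.943 GB.
Reduction: (1 − 9.943/13.055) × 100 = 23.84%.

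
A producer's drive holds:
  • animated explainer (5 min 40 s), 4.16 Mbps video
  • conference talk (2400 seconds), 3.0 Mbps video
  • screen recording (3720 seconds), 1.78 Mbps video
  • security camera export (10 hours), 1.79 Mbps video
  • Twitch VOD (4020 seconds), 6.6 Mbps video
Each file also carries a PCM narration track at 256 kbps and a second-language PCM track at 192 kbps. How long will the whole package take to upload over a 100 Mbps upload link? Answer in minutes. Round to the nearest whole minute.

Audio total: 256 + 192 = 448 kbps = 0.448 Mbps.
animated explainer: 4.608 Mbps × 340 s = 1566.7 Mb
conference talk: 3.448 Mbps × 2400 s = 8275.2 Mb
screen recording: 2.228 Mbps × 3720 s = 8288.2 Mb
security camera export: 2.238 Mbps × 36000 s = 80568.0 Mb
Twitch VOD: 7.048 Mbps × 4020 s = 28333.0 Mb
Total: 127031.0 Mb = 15878.9 MB.
At 100 Mbps: 127031.0 / 100 = 1270 s ≈ 21.2 minutes.

21 minutes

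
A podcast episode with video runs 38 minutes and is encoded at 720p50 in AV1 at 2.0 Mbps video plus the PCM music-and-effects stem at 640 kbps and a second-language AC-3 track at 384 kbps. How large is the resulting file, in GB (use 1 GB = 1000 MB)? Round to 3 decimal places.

38 min = 2280 s
Audio total: 640 + 384 = 1024 kbps = 1.024 Mbps.
Total bitrate: 2.0 + 1.024 = 3.024 Mbps.
Stream data: 3.024 Mbps × 2280 s = 6894.7 Mb.
6,895 Mb ÷ 8 = 861.8 MB → 0.8618 GB.

0.862 GB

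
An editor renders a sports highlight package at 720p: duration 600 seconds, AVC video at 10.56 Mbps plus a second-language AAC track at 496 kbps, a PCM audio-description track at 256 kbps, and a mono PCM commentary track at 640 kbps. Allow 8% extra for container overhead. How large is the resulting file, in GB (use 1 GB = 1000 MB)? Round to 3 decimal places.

0.968 GB

Audio total: 496 + 256 + 640 = 1392 kbps = 1.392 Mbps.
Total bitrate: 10.56 + 1.392 = 11.952 Mbps.
Stream data: 11.952 Mbps × 600 s = 7171.2 Mb.
With 8% container overhead: ×1.08.
7,745 Mb ÷ 8 = 968.1 MB → 0.9681 GB.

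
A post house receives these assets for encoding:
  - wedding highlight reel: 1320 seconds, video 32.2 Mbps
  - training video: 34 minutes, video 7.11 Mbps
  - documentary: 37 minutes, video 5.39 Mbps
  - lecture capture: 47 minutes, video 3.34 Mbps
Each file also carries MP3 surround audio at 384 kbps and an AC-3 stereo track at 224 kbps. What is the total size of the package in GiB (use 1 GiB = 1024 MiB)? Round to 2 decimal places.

Audio total: 384 + 224 = 608 kbps = 0.608 Mbps.
wedding highlight reel: 32.808 Mbps × 1320 s = 43306.6 Mb
training video: 7.718 Mbps × 2040 s = 15744.7 Mb
documentary: 5.998 Mbps × 2220 s = 13315.6 Mb
lecture capture: 3.948 Mbps × 2820 s = 11133.4 Mb
Total: 83500.2 Mb = 10437.5 MB.
= 9.721 GiB.

9.72 GiB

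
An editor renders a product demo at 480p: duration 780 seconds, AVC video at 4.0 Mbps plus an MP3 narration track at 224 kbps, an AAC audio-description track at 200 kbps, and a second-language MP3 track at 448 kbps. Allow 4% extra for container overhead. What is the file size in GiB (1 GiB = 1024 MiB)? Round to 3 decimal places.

0.460 GiB

Audio total: 224 + 200 + 448 = 872 kbps = 0.872 Mbps.
Total bitrate: 4.0 + 0.872 = 4.872 Mbps.
Stream data: 4.872 Mbps × 780 s = 3800.2 Mb.
With 4% container overhead: ×1.04.
3,952 Mb = 494,020,800 bytes ÷ 1,073,741,824 = 0.4601 GiB.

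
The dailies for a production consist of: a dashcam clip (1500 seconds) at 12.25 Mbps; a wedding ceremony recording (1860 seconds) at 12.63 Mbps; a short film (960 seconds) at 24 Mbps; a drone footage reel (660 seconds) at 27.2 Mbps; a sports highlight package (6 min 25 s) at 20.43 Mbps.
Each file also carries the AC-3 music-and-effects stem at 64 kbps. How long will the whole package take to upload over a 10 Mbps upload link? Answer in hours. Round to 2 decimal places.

2.53 hours

Audio: 64 kbps = 0.064 Mbps.
dashcam clip: 12.314 Mbps × 1500 s = 18471.0 Mb
wedding ceremony recording: 12.694 Mbps × 1860 s = 23610.8 Mb
short film: 24.064 Mbps × 960 s = 23101.4 Mb
drone footage reel: 27.264 Mbps × 660 s = 17994.2 Mb
sports highlight package: 20.494 Mbps × 385 s = 7890.2 Mb
Total: 91067.7 Mb = 11383.5 MB.
At 10 Mbps: 91067.7 / 10 = 9107 s ≈ 2.53 hours.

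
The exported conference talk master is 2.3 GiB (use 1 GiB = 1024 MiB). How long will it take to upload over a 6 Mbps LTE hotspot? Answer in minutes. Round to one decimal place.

File: 2.3 GiB = 19756.8 Mb.
At 6 Mbps: 19756.8 / 6 = 3292.8 s ≈ 54.9 minutes.

54.9 minutes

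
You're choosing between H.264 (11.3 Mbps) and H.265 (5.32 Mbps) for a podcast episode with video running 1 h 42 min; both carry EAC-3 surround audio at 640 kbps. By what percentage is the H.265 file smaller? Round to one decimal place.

50.1%

1 h 42 min = 102 min = 6120 s
Audio: 640 kbps = 0.640 Mbps.
H.264: 11.940 Mbps × 6120 s = 73072.8 Mb = 9.134 GB.
H.265: 5.960 Mbps × 6120 s = 36475.2 Mb = 4.559 GB.
Reduction: (1 − 4.559/9.134) × 100 = 50.08%.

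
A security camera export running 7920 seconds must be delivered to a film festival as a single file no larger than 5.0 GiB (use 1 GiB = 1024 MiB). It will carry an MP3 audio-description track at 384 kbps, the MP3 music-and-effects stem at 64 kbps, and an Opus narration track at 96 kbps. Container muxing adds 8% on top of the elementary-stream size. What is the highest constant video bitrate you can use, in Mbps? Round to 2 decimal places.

Budget: 5.0 GiB = 42949.7 Mb.
Stream payload after overhead: 42949.7 / 1.08 = 39768.2 Mb.
Total bitrate budget: 39768.2 Mb / 7920 s = 5.021 Mbps.
Audio total: 384 + 64 + 96 = 544 kbps = 0.544 Mbps.
Video: 5.021 − 0.544 = 4.477 Mbps.

4.48 Mbps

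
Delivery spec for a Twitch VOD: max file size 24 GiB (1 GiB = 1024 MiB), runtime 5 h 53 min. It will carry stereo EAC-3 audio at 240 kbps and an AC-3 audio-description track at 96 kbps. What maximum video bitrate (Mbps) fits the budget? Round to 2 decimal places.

Budget: 24 GiB = 206158.4 Mb.
5 h 53 min = 353 min = 21180 s
Total bitrate budget: 206158.4 Mb / 21180 s = 9.734 Mbps.
Audio total: 240 + 96 = 336 kbps = 0.336 Mbps.
Video: 9.734 − 0.336 = 9.398 Mbps.

9.40 Mbps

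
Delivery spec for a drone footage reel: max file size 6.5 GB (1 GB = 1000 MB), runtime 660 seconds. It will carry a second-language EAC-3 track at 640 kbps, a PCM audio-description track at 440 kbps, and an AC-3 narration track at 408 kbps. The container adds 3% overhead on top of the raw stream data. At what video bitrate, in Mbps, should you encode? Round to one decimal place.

Budget: 6.5 GB = 52000.0 Mb.
Stream payload after overhead: 52000.0 / 1.03 = 50485.4 Mb.
Total bitrate budget: 50485.4 Mb / 660 s = 76.493 Mbps.
Audio total: 640 + 440 + 408 = 1488 kbps = 1.488 Mbps.
Video: 76.493 − 1.488 = 75.005 Mbps.

75.0 Mbps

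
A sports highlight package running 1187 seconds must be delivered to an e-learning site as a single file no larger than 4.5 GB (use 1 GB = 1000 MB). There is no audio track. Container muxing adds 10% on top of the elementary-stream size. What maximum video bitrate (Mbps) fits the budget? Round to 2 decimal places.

Budget: 4.5 GB = 36000.0 Mb.
Stream payload after overhead: 36000.0 / 1.10 = 32727.3 Mb.
Total bitrate budget: 32727.3 Mb / 1187 s = 27.571 Mbps.

27.57 Mbps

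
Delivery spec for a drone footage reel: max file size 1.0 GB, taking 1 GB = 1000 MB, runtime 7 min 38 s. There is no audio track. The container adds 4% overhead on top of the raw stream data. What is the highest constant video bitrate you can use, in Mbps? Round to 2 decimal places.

Budget: 1.0 GB = 8000.0 Mb.
Stream payload after overhead: 8000.0 / 1.04 = 7692.3 Mb.
7 min 38 s = 458 s
Total bitrate budget: 7692.3 Mb / 458 s = 16.795 Mbps.

16.80 Mbps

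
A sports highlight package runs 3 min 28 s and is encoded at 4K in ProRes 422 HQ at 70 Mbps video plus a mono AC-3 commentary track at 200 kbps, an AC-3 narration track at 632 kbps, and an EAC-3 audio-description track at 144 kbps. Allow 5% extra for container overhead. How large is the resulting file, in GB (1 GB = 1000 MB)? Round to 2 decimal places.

3 min 28 s = 208 s
Audio total: 200 + 632 + 144 = 976 kbps = 0.976 Mbps.
Total bitrate: 70 + 0.976 = 70.976 Mbps.
Stream data: 70.976 Mbps × 208 s = 14763.0 Mb.
With 5% container overhead: ×1.05.
15,501 Mb ÷ 8 = 1,938 MB → 1.938 GB.

1.94 GB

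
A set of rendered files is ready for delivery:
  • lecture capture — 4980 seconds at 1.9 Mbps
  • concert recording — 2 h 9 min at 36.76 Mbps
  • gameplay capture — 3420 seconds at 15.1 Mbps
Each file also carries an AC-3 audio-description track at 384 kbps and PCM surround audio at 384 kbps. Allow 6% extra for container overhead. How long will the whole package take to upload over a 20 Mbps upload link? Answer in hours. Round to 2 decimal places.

5.27 hours

Audio total: 384 + 384 = 768 kbps = 0.768 Mbps.
lecture capture: 2.668 Mbps × 4980 s × 1.06 = 14083.8 Mb
concert recording: 37.528 Mbps × 7740 s × 1.06 = 307894.7 Mb
gameplay capture: 15.868 Mbps × 3420 s × 1.06 = 57524.7 Mb
Total: 379503.2 Mb = 47437.9 MB.
At 20 Mbps: 379503.2 / 20 = 18975 s ≈ 5.27 hours.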